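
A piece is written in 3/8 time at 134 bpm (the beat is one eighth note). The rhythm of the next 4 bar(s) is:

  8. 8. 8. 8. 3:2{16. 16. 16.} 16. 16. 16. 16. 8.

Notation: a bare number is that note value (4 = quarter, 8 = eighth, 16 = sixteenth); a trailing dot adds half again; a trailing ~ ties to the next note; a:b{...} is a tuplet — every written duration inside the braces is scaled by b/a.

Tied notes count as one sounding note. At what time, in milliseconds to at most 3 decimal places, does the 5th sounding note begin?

1. 0.0ms @ 0 + 671.642ms (3/2)
2. 671.642ms @ 3/2 + 671.642ms (3/2)
3. 1343.284ms @ 3 + 671.642ms (3/2)
4. 2014.925ms @ 9/2 + 671.642ms (3/2)
5. 2686.567ms @ 6 + 223.881ms (1/2)
6. 2910.448ms @ 13/2 + 223.881ms (1/2)
7. 3134.328ms @ 7 + 223.881ms (1/2)
8. 3358.209ms @ 15/2 + 335.821ms (3/4)
9. 3694.03ms @ 33/4 + 335.821ms (3/4)
10. 4029.851ms @ 9 + 335.821ms (3/4)
11. 4365.672ms @ 39/4 + 335.821ms (3/4)
12. 4701.493ms @ 21/2 + 671.642ms (3/2)

note 5 onset = 6b = 2686.567ms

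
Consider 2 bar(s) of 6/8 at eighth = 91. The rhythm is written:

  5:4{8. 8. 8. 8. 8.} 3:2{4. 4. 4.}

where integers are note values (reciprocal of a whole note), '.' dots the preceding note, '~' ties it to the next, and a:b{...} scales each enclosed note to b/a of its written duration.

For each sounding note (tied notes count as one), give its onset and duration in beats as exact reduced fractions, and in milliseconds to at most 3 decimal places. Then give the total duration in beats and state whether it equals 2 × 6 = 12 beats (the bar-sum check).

1) 0.0ms=0b +791.209ms=6/5b
2) 791.209ms=6/5b +791.209ms=6/5b
3) 1582.418ms=12/5b +791.209ms=6/5b
4) 2373.626ms=18/5b +791.209ms=6/5b
5) 3164.835ms=24/5b +791.209ms=6/5b
6) 3956.044ms=6b +1318.681ms=2b
7) 5274.725ms=8b +1318.681ms=2b
8) 6593.407ms=10b +1318.681ms=2b
Σ=12b of 12 (91bpm 6/8) — PASS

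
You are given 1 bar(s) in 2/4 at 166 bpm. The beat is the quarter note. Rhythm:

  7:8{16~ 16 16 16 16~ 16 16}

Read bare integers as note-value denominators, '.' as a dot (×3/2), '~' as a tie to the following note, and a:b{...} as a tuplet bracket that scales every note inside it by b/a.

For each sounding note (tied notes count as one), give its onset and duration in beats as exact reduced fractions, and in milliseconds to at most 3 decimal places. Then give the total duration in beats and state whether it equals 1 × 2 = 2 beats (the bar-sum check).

1) 0.0ms=0b +206.54ms=4/7b
2) 206.54ms=4/7b +103.27ms=2/7b
3) 309.811ms=6/7b +103.27ms=2/7b
4) 413.081ms=8/7b +206.54ms=4/7b
5) 619.621ms=12/7b +103.27ms=2/7b
Σ=2b of 2 (166bpm 2/4) — PASS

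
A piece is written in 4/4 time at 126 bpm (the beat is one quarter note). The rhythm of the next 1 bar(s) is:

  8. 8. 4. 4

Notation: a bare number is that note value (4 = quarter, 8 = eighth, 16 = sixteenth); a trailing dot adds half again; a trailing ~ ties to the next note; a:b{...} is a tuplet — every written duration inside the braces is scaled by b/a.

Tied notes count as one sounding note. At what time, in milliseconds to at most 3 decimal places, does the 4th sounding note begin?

1. 0.0ms @ 0 + 357.143ms (3/4)
2. 357.143ms @ 3/4 + 357.143ms (3/4)
3. 714.286ms @ 3/2 + 714.286ms (3/2)
4. 1428.571ms @ 3 + 476.19ms (1)

note 4 onset = 3b = 1428.571ms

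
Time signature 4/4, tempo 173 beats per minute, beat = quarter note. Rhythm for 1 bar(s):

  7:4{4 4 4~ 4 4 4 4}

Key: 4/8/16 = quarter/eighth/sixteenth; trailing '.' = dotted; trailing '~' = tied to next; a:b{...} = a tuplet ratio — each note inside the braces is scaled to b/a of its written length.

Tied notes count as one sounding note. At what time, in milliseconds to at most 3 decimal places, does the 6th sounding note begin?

1. 0.0ms @ 0 + 198.183ms (4/7)
2. 198.183ms @ 4/7 + 198.183ms (4/7)
3. 396.367ms @ 8/7 + 396.367ms (8/7)
4. 792.733ms @ 16/7 + 198.183ms (4/7)
5. 990.917ms @ 20/7 + 198.183ms (4/7)
6. 1189.1ms @ 24/7 + 198.183ms (4/7)

note 6 onset = 24/7b = 1189.1ms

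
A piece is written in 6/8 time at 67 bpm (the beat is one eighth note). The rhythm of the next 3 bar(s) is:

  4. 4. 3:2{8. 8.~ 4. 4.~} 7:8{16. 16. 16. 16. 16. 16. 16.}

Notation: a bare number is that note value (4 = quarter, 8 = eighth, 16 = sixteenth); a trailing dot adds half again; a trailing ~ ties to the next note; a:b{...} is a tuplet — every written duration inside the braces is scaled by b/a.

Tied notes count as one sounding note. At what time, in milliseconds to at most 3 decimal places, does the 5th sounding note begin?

note 5 onset = 10b = 8955.224ms

1. 0.0ms @ 0 + 2686.567ms (3)
2. 2686.567ms @ 3 + 2686.567ms (3)
3. 5373.134ms @ 6 + 895.522ms (1)
4. 6268.657ms @ 7 + 2686.567ms (3)
5. 8955.224ms @ 10 + 2558.635ms (20/7)
6. 11513.859ms @ 90/7 + 767.591ms (6/7)
7. 12281.45ms @ 96/7 + 767.591ms (6/7)
8. 13049.041ms @ 102/7 + 767.591ms (6/7)
9. 13816.631ms @ 108/7 + 767.591ms (6/7)
10. 14584.222ms @ 114/7 + 767.591ms (6/7)
11. 15351.812ms @ 120/7 + 767.591ms (6/7)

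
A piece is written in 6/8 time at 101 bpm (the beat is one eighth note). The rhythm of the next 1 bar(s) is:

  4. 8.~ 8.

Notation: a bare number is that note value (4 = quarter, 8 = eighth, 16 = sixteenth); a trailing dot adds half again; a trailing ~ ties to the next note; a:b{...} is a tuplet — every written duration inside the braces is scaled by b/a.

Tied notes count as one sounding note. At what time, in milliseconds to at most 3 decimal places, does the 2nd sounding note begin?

1. 0.0ms @ 0 + 1782.178ms (3)
2. 1782.178ms @ 3 + 1782.178ms (3)

note 2 onset = 3b = 1782.178ms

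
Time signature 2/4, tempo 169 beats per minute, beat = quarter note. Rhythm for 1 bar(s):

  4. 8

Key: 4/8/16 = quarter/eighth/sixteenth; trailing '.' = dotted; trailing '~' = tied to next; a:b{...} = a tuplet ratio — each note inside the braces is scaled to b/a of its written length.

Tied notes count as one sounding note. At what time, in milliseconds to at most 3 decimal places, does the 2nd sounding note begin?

note 2 onset = 3/2b = 532.544ms

1. 0.0ms @ 0 + 532.544ms (3/2)
2. 532.544ms @ 3/2 + 177.515ms (1/2)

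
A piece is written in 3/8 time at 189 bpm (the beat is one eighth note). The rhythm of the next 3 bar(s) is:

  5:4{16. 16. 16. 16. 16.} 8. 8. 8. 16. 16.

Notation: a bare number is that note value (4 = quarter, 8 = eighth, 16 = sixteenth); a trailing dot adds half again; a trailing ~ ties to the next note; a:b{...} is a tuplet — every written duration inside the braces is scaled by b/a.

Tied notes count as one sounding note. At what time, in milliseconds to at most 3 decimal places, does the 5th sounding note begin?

note 5 onset = 12/5b = 761.905ms

1. 0.0ms @ 0 + 190.476ms (3/5)
2. 190.476ms @ 3/5 + 190.476ms (3/5)
3. 380.952ms @ 6/5 + 190.476ms (3/5)
4. 571.429ms @ 9/5 + 190.476ms (3/5)
5. 761.905ms @ 12/5 + 190.476ms (3/5)
6. 952.381ms @ 3 + 476.19ms (3/2)
7. 1428.571ms @ 9/2 + 476.19ms (3/2)
8. 1904.762ms @ 6 + 476.19ms (3/2)
9. 2380.952ms @ 15/2 + 238.095ms (3/4)
10. 2619.048ms @ 33/4 + 238.095ms (3/4)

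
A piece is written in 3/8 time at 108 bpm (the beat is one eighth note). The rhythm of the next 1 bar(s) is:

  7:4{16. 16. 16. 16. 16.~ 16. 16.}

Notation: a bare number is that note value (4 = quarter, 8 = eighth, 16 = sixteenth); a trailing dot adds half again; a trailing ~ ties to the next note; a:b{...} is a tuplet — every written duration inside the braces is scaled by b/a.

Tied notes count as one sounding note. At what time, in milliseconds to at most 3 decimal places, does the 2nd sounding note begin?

note 2 onset = 3/7b = 238.095ms

1. 0.0ms @ 0 + 238.095ms (3/7)
2. 238.095ms @ 3/7 + 238.095ms (3/7)
3. 476.19ms @ 6/7 + 238.095ms (3/7)
4. 714.286ms @ 9/7 + 238.095ms (3/7)
5. 952.381ms @ 12/7 + 476.19ms (6/7)
6. 1428.571ms @ 18/7 + 238.095ms (3/7)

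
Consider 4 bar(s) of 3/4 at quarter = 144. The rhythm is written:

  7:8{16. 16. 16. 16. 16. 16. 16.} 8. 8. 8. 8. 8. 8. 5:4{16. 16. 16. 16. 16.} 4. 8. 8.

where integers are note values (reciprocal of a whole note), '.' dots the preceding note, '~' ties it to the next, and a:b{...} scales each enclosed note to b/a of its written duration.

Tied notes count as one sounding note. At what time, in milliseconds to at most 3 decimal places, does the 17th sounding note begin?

note 17 onset = 42/5b = 3500.0ms

1. 0.0ms @ 0 + 178.571ms (3/7)
2. 178.571ms @ 3/7 + 178.571ms (3/7)
3. 357.143ms @ 6/7 + 178.571ms (3/7)
4. 535.714ms @ 9/7 + 178.571ms (3/7)
5. 714.286ms @ 12/7 + 178.571ms (3/7)
6. 892.857ms @ 15/7 + 178.571ms (3/7)
7. 1071.429ms @ 18/7 + 178.571ms (3/7)
8. 1250.0ms @ 3 + 312.5ms (3/4)
9. 1562.5ms @ 15/4 + 312.5ms (3/4)
10. 1875.0ms @ 9/2 + 312.5ms (3/4)
11. 2187.5ms @ 21/4 + 312.5ms (3/4)
12. 2500.0ms @ 6 + 312.5ms (3/4)
13. 2812.5ms @ 27/4 + 312.5ms (3/4)
14. 3125.0ms @ 15/2 + 125.0ms (3/10)
15. 3250.0ms @ 39/5 + 125.0ms (3/10)
16. 3375.0ms @ 81/10 + 125.0ms (3/10)
17. 3500.0ms @ 42/5 + 125.0ms (3/10)
18. 3625.0ms @ 87/10 + 125.0ms (3/10)
19. 3750.0ms @ 9 + 625.0ms (3/2)
20. 4375.0ms @ 21/2 + 312.5ms (3/4)
21. 4687.5ms @ 45/4 + 312.5ms (3/4)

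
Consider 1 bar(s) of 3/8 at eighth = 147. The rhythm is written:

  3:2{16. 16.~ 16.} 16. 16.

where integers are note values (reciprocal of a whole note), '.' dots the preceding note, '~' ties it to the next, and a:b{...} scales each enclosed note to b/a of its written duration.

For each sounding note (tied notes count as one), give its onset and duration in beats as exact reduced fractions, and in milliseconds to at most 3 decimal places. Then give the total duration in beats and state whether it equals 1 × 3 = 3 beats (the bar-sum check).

1) 0.0ms=0b +204.082ms=1/2b
2) 204.082ms=1/2b +408.163ms=1b
3) 612.245ms=3/2b +306.122ms=3/4b
4) 918.367ms=9/4b +306.122ms=3/4b
Σ=3b of 3 (147bpm 3/8) — PASS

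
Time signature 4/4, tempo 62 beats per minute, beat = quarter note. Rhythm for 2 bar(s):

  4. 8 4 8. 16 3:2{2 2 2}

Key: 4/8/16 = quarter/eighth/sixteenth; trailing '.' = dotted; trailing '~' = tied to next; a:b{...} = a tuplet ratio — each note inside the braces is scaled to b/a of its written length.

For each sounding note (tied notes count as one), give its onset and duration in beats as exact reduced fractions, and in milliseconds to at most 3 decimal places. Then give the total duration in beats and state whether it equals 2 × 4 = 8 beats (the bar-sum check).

1) 0.0ms=0b +1451.613ms=3/2b
2) 1451.613ms=3/2b +483.871ms=1/2b
3) 1935.484ms=2b +967.742ms=1b
4) 2903.226ms=3b +725.806ms=3/4b
5) 3629.032ms=15/4b +241.935ms=1/4b
6) 3870.968ms=4b +1290.323ms=4/3b
7) 5161.29ms=16/3b +1290.323ms=4/3b
8) 6451.613ms=20/3b +1290.323ms=4/3b
Σ=8b of 8 (62bpm 4/4) — PASS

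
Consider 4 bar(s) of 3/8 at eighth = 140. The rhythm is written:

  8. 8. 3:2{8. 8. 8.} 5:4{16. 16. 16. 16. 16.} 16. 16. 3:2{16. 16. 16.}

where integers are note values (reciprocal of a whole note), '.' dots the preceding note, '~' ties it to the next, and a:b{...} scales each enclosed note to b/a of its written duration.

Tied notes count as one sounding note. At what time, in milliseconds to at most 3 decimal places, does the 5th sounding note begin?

1. 0.0ms @ 0 + 642.857ms (3/2)
2. 642.857ms @ 3/2 + 642.857ms (3/2)
3. 1285.714ms @ 3 + 428.571ms (1)
4. 1714.286ms @ 4 + 428.571ms (1)
5. 2142.857ms @ 5 + 428.571ms (1)
6. 2571.429ms @ 6 + 257.143ms (3/5)
7. 2828.571ms @ 33/5 + 257.143ms (3/5)
8. 3085.714ms @ 36/5 + 257.143ms (3/5)
9. 3342.857ms @ 39/5 + 257.143ms (3/5)
10. 3600.0ms @ 42/5 + 257.143ms (3/5)
11. 3857.143ms @ 9 + 321.429ms (3/4)
12. 4178.571ms @ 39/4 + 321.429ms (3/4)
13. 4500.0ms @ 21/2 + 214.286ms (1/2)
14. 4714.286ms @ 11 + 214.286ms (1/2)
15. 4928.571ms @ 23/2 + 214.286ms (1/2)

note 5 onset = 5b = 2142.857ms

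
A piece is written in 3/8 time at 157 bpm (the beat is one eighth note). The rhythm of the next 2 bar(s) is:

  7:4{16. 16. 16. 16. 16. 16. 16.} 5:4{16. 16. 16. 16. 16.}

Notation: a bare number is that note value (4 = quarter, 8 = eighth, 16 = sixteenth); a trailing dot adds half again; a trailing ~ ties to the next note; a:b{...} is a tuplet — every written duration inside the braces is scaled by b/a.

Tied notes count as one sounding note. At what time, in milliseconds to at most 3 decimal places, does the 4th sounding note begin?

1. 0.0ms @ 0 + 163.785ms (3/7)
2. 163.785ms @ 3/7 + 163.785ms (3/7)
3. 327.571ms @ 6/7 + 163.785ms (3/7)
4. 491.356ms @ 9/7 + 163.785ms (3/7)
5. 655.141ms @ 12/7 + 163.785ms (3/7)
6. 818.926ms @ 15/7 + 163.785ms (3/7)
7. 982.712ms @ 18/7 + 163.785ms (3/7)
8. 1146.497ms @ 3 + 229.299ms (3/5)
9. 1375.796ms @ 18/5 + 229.299ms (3/5)
10. 1605.096ms @ 21/5 + 229.299ms (3/5)
11. 1834.395ms @ 24/5 + 229.299ms (3/5)
12. 2063.694ms @ 27/5 + 229.299ms (3/5)

note 4 onset = 9/7b = 491.356ms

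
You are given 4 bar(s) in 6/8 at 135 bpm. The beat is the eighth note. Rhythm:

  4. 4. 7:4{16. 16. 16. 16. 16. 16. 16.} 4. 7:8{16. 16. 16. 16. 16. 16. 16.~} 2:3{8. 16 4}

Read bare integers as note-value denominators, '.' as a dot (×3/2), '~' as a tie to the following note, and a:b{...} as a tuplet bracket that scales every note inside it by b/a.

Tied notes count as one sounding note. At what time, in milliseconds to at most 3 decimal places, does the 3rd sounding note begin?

note 3 onset = 6b = 2666.667ms

1. 0.0ms @ 0 + 1333.333ms (3)
2. 1333.333ms @ 3 + 1333.333ms (3)
3. 2666.667ms @ 6 + 190.476ms (3/7)
4. 2857.143ms @ 45/7 + 190.476ms (3/7)
5. 3047.619ms @ 48/7 + 190.476ms (3/7)
6. 3238.095ms @ 51/7 + 190.476ms (3/7)
7. 3428.571ms @ 54/7 + 190.476ms (3/7)
8. 3619.048ms @ 57/7 + 190.476ms (3/7)
9. 3809.524ms @ 60/7 + 190.476ms (3/7)
10. 4000.0ms @ 9 + 1333.333ms (3)
11. 5333.333ms @ 12 + 380.952ms (6/7)
12. 5714.286ms @ 90/7 + 380.952ms (6/7)
13. 6095.238ms @ 96/7 + 380.952ms (6/7)
14. 6476.19ms @ 102/7 + 380.952ms (6/7)
15. 6857.143ms @ 108/7 + 380.952ms (6/7)
16. 7238.095ms @ 114/7 + 380.952ms (6/7)
17. 7619.048ms @ 120/7 + 1380.952ms (87/28)
18. 9000.0ms @ 81/4 + 333.333ms (3/4)
19. 9333.333ms @ 21 + 1333.333ms (3)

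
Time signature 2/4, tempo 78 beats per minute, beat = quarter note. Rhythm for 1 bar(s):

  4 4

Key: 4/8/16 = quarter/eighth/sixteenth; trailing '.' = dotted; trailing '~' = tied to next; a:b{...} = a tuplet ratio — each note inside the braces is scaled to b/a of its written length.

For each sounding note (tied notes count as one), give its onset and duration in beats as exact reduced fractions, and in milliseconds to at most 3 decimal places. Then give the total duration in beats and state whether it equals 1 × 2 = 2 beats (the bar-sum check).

1) 0.0ms=0b +769.231ms=1b
2) 769.231ms=1b +769.231ms=1b
Σ=2b of 2 (78bpm 2/4) — PASS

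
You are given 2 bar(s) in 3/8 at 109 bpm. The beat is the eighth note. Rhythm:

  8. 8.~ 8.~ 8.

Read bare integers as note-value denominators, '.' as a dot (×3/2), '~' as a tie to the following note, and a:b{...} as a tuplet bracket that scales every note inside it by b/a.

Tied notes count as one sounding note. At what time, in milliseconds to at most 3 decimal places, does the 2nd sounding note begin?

1. 0.0ms @ 0 + 825.688ms (3/2)
2. 825.688ms @ 3/2 + 2477.064ms (9/2)

note 2 onset = 3/2b = 825.688ms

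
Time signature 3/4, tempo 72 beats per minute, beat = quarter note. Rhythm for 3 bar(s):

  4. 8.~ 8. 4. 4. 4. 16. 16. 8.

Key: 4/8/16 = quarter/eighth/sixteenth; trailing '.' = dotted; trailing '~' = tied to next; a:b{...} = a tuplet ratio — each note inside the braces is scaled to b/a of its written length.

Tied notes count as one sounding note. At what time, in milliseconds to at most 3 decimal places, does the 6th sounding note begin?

1. 0.0ms @ 0 + 1250.0ms (3/2)
2. 1250.0ms @ 3/2 + 1250.0ms (3/2)
3. 2500.0ms @ 3 + 1250.0ms (3/2)
4. 3750.0ms @ 9/2 + 1250.0ms (3/2)
5. 5000.0ms @ 6 + 1250.0ms (3/2)
6. 6250.0ms @ 15/2 + 312.5ms (3/8)
7. 6562.5ms @ 63/8 + 312.5ms (3/8)
8. 6875.0ms @ 33/4 + 625.0ms (3/4)

note 6 onset = 15/2b = 6250.0ms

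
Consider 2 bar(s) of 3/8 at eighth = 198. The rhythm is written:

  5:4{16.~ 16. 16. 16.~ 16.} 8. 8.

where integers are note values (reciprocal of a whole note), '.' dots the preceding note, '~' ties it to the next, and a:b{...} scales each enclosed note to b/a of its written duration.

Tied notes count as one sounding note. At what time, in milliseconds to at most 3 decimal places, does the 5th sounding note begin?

1. 0.0ms @ 0 + 363.636ms (6/5)
2. 363.636ms @ 6/5 + 181.818ms (3/5)
3. 545.455ms @ 9/5 + 363.636ms (6/5)
4. 909.091ms @ 3 + 454.545ms (3/2)
5. 1363.636ms @ 9/2 + 454.545ms (3/2)

note 5 onset = 9/2b = 1363.636ms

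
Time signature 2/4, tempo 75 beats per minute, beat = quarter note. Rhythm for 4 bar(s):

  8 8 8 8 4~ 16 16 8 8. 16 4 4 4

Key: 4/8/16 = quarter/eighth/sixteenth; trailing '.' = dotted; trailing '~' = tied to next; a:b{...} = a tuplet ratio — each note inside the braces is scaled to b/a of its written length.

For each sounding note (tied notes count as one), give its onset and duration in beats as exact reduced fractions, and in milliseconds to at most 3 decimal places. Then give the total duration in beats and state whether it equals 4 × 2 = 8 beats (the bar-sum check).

1) 0.0ms=0b +400.0ms=1/2b
2) 400.0ms=1/2b +400.0ms=1/2b
3) 800.0ms=1b +400.0ms=1/2b
4) 1200.0ms=3/2b +400.0ms=1/2b
5) 1600.0ms=2b +1000.0ms=5/4b
6) 2600.0ms=13/4b +200.0ms=1/4b
7) 2800.0ms=7/2b +400.0ms=1/2b
8) 3200.0ms=4b +600.0ms=3/4b
9) 3800.0ms=19/4b +200.0ms=1/4b
10) 4000.0ms=5b +800.0ms=1b
11) 4800.0ms=6b +800.0ms=1b
12) 5600.0ms=7b +800.0ms=1b
Σ=8b of 8 (75bpm 2/4) — PASS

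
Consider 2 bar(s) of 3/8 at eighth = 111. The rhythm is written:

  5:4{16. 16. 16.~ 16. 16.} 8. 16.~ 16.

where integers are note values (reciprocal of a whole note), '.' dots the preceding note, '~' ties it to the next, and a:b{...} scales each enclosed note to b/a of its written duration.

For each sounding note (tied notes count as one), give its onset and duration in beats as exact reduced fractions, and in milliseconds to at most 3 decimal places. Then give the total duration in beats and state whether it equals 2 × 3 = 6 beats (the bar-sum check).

1) 0.0ms=0b +324.324ms=3/5b
2) 324.324ms=3/5b +324.324ms=3/5b
3) 648.649ms=6/5b +648.649ms=6/5b
4) 1297.297ms=12/5b +324.324ms=3/5b
5) 1621.622ms=3b +810.811ms=3/2b
6) 2432.432ms=9/2b +810.811ms=3/2b
Σ=6b of 6 (111bpm 3/8) — PASS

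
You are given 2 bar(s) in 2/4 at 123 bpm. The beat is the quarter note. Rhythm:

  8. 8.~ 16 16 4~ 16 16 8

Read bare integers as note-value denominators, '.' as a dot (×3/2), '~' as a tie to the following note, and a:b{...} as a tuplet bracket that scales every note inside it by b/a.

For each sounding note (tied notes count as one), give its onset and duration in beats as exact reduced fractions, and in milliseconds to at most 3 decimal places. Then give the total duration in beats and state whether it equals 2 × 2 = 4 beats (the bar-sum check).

1) 0.0ms=0b +365.854ms=3/4b
2) 365.854ms=3/4b +487.805ms=1b
3) 853.659ms=7/4b +121.951ms=1/4b
4) 975.61ms=2b +609.756ms=5/4b
5) 1585.366ms=13/4b +121.951ms=1/4b
6) 1707.317ms=7/2b +243.902ms=1/2b
Σ=4b of 4 (123bpm 2/4) — PASS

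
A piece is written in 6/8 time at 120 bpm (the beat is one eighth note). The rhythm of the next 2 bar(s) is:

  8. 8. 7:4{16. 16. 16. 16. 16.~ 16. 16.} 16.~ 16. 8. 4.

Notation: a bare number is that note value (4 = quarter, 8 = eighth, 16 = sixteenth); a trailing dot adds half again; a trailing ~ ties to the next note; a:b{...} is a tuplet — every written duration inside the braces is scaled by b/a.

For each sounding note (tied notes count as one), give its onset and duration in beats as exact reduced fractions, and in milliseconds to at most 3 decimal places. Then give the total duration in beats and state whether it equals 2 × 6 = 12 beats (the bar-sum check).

1) 0.0ms=0b +750.0ms=3/2b
2) 750.0ms=3/2b +750.0ms=3/2b
3) 1500.0ms=3b +214.286ms=3/7b
4) 1714.286ms=24/7b +214.286ms=3/7b
5) 1928.571ms=27/7b +214.286ms=3/7b
6) 2142.857ms=30/7b +214.286ms=3/7b
7) 2357.143ms=33/7b +428.571ms=6/7b
8) 2785.714ms=39/7b +214.286ms=3/7b
9) 3000.0ms=6b +750.0ms=3/2b
10) 3750.0ms=15/2b +750.0ms=3/2b
11) 4500.0ms=9b +1500.0ms=3b
Σ=12b of 12 (120bpm 6/8) — PASS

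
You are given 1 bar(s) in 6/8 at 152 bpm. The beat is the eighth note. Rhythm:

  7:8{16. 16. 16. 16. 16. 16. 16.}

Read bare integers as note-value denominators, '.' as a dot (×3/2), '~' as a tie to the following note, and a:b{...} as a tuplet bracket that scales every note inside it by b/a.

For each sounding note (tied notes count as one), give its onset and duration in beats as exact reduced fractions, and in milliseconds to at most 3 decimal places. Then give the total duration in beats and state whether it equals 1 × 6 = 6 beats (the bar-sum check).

1) 0.0ms=0b +338.346ms=6/7b
2) 338.346ms=6/7b +338.346ms=6/7b
3) 676.692ms=12/7b +338.346ms=6/7b
4) 1015.038ms=18/7b +338.346ms=6/7b
5) 1353.383ms=24/7b +338.346ms=6/7b
6) 1691.729ms=30/7b +338.346ms=6/7b
7) 2030.075ms=36/7b +338.346ms=6/7b
Σ=6b of 6 (152bpm 6/8) — PASS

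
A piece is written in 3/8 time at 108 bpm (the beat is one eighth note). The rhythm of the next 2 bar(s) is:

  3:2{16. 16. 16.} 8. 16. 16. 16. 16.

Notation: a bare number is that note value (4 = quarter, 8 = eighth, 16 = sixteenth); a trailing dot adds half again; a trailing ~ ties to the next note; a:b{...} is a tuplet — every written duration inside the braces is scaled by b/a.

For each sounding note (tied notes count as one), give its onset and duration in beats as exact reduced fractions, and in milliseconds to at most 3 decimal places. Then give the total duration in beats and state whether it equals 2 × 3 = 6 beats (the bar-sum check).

1) 0.0ms=0b +277.778ms=1/2b
2) 277.778ms=1/2b +277.778ms=1/2b
3) 555.556ms=1b +277.778ms=1/2b
4) 833.333ms=3/2b +833.333ms=3/2b
5) 1666.667ms=3b +416.667ms=3/4b
6) 2083.333ms=15/4b +416.667ms=3/4b
7) 2500.0ms=9/2b +416.667ms=3/4b
8) 2916.667ms=21/4b +416.667ms=3/4b
Σ=6b of 6 (108bpm 3/8) — PASS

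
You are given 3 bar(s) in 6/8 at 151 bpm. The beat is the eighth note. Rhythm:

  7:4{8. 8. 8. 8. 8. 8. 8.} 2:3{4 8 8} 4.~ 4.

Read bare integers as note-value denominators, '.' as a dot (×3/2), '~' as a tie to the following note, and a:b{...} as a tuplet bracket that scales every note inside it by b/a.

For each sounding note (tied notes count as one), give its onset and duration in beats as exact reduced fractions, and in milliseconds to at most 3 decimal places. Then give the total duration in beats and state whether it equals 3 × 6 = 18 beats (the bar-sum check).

1) 0.0ms=0b +340.587ms=6/7b
2) 340.587ms=6/7b +340.587ms=6/7b
3) 681.173ms=12/7b +340.587ms=6/7b
4) 1021.76ms=18/7b +340.587ms=6/7b
5) 1362.346ms=24/7b +340.587ms=6/7b
6) 1702.933ms=30/7b +340.587ms=6/7b
7) 2043.519ms=36/7b +340.587ms=6/7b
8) 2384.106ms=6b +1192.053ms=3b
9) 3576.159ms=9b +596.026ms=3/2b
10) 4172.185ms=21/2b +596.026ms=3/2b
11) 4768.212ms=12b +2384.106ms=6b
Σ=18b of 18 (151bpm 6/8) — PASS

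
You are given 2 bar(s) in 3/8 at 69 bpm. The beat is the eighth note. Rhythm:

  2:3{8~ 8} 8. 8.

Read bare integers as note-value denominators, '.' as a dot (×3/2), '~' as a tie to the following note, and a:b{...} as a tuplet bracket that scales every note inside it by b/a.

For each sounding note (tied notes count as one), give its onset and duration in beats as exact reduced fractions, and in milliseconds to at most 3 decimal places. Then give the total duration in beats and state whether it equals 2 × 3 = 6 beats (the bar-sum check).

1) 0.0ms=0b +2608.696ms=3b
2) 2608.696ms=3b +1304.348ms=3/2b
3) 3913.043ms=9/2b +1304.348ms=3/2b
Σ=6b of 6 (69bpm 3/8) — PASS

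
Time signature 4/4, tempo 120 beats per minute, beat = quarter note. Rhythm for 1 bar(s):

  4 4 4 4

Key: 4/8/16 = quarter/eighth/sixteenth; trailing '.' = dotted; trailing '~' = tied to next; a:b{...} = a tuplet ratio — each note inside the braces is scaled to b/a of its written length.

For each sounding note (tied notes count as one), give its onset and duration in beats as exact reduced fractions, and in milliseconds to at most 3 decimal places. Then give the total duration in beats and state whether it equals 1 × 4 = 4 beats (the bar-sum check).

1) 0.0ms=0b +500.0ms=1b
2) 500.0ms=1b +500.0ms=1b
3) 1000.0ms=2b +500.0ms=1b
4) 1500.0ms=3b +500.0ms=1b
Σ=4b of 4 (120bpm 4/4) — PASS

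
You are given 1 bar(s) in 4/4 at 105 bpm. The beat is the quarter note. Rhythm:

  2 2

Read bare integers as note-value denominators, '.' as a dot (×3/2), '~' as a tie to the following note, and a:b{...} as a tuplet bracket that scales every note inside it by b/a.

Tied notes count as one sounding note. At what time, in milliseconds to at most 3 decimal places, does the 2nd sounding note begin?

1. 0.0ms @ 0 + 1142.857ms (2)
2. 1142.857ms @ 2 + 1142.857ms (2)

note 2 onset = 2b = 1142.857ms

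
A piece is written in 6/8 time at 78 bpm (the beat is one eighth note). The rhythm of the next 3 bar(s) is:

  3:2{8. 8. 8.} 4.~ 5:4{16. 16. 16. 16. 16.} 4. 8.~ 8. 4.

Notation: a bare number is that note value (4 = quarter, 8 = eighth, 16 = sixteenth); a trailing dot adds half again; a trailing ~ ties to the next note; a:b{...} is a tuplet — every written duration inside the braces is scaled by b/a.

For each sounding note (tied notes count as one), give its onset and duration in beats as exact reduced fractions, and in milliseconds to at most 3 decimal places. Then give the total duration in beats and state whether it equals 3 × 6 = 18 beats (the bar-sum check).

1) 0.0ms=0b +769.231ms=1b
2) 769.231ms=1b +769.231ms=1b
3) 1538.462ms=2b +769.231ms=1b
4) 2307.692ms=3b +2769.231ms=18/5b
5) 5076.923ms=33/5b +461.538ms=3/5b
6) 5538.462ms=36/5b +461.538ms=3/5b
7) 6000.0ms=39/5b +461.538ms=3/5b
8) 6461.538ms=42/5b +461.538ms=3/5b
9) 6923.077ms=9b +2307.692ms=3b
10) 9230.769ms=12b +2307.692ms=3b
11) 11538.462ms=15b +2307.692ms=3b
Σ=18b of 18 (78bpm 6/8) — PASS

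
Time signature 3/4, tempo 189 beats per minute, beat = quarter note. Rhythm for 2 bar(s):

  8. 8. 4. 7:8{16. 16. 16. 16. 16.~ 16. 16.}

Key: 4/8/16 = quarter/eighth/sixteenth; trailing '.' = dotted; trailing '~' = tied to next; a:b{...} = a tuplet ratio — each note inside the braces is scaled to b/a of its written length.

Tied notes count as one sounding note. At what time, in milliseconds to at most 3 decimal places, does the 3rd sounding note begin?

1. 0.0ms @ 0 + 238.095ms (3/4)
2. 238.095ms @ 3/4 + 238.095ms (3/4)
3. 476.19ms @ 3/2 + 476.19ms (3/2)
4. 952.381ms @ 3 + 136.054ms (3/7)
5. 1088.435ms @ 24/7 + 136.054ms (3/7)
6. 1224.49ms @ 27/7 + 136.054ms (3/7)
7. 1360.544ms @ 30/7 + 136.054ms (3/7)
8. 1496.599ms @ 33/7 + 272.109ms (6/7)
9. 1768.707ms @ 39/7 + 136.054ms (3/7)

note 3 onset = 3/2b = 476.19ms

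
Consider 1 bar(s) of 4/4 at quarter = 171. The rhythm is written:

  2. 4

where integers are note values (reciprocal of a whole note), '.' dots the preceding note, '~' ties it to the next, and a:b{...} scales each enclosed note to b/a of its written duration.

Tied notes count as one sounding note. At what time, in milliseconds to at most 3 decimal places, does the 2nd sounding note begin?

note 2 onset = 3b = 1052.632ms

1. 0.0ms @ 0 + 1052.632ms (3)
2. 1052.632ms @ 3 + 350.877ms (1)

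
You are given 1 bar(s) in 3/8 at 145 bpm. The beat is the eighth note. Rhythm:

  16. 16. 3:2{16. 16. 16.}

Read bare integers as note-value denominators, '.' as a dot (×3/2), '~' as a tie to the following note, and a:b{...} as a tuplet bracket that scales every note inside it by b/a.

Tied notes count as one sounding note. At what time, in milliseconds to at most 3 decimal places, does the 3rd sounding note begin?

note 3 onset = 3/2b = 620.69ms

1. 0.0ms @ 0 + 310.345ms (3/4)
2. 310.345ms @ 3/4 + 310.345ms (3/4)
3. 620.69ms @ 3/2 + 206.897ms (1/2)
4. 827.586ms @ 2 + 206.897ms (1/2)
5. 1034.483ms @ 5/2 + 206.897ms (1/2)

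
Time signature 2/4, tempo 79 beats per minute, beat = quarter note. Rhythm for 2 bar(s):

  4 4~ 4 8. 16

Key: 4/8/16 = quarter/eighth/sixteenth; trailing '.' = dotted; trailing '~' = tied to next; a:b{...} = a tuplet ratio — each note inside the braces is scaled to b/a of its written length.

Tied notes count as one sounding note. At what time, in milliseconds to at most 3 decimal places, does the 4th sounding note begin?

1. 0.0ms @ 0 + 759.494ms (1)
2. 759.494ms @ 1 + 1518.987ms (2)
3. 2278.481ms @ 3 + 569.62ms (3/4)
4. 2848.101ms @ 15/4 + 189.873ms (1/4)

note 4 onset = 15/4b = 2848.101ms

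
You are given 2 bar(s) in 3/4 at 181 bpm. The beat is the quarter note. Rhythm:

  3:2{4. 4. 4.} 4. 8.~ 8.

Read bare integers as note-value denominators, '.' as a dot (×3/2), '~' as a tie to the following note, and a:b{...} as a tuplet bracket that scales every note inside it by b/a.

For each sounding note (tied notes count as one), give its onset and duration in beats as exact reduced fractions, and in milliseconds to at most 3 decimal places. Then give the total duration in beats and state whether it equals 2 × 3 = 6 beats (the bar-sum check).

1) 0.0ms=0b +331.492ms=1b
2) 331.492ms=1b +331.492ms=1b
3) 662.983ms=2b +331.492ms=1b
4) 994.475ms=3b +497.238ms=3/2b
5) 1491.713ms=9/2b +497.238ms=3/2b
Σ=6b of 6 (181bpm 3/4) — PASS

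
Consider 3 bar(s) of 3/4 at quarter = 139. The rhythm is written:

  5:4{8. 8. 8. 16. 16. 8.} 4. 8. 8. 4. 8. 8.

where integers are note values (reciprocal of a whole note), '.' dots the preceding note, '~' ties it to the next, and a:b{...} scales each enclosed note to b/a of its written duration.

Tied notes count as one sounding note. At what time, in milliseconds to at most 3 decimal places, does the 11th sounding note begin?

1. 0.0ms @ 0 + 258.993ms (3/5)
2. 258.993ms @ 3/5 + 258.993ms (3/5)
3. 517.986ms @ 6/5 + 258.993ms (3/5)
4. 776.978ms @ 9/5 + 129.496ms (3/10)
5. 906.475ms @ 21/10 + 129.496ms (3/10)
6. 1035.971ms @ 12/5 + 258.993ms (3/5)
7. 1294.964ms @ 3 + 647.482ms (3/2)
8. 1942.446ms @ 9/2 + 323.741ms (3/4)
9. 2266.187ms @ 21/4 + 323.741ms (3/4)
10. 2589.928ms @ 6 + 647.482ms (3/2)
11. 3237.41ms @ 15/2 + 323.741ms (3/4)
12. 3561.151ms @ 33/4 + 323.741ms (3/4)

note 11 onset = 15/2b = 3237.41ms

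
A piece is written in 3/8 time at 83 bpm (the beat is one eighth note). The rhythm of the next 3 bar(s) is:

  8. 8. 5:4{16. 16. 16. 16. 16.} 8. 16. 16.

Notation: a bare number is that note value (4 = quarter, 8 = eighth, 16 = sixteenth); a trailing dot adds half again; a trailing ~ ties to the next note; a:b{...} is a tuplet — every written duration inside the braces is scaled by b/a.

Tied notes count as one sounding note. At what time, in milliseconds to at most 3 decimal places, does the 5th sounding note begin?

1. 0.0ms @ 0 + 1084.337ms (3/2)
2. 1084.337ms @ 3/2 + 1084.337ms (3/2)
3. 2168.675ms @ 3 + 433.735ms (3/5)
4. 2602.41ms @ 18/5 + 433.735ms (3/5)
5. 3036.145ms @ 21/5 + 433.735ms (3/5)
6. 3469.88ms @ 24/5 + 433.735ms (3/5)
7. 3903.614ms @ 27/5 + 433.735ms (3/5)
8. 4337.349ms @ 6 + 1084.337ms (3/2)
9. 5421.687ms @ 15/2 + 542.169ms (3/4)
10. 5963.855ms @ 33/4 + 542.169ms (3/4)

note 5 onset = 21/5b = 3036.145ms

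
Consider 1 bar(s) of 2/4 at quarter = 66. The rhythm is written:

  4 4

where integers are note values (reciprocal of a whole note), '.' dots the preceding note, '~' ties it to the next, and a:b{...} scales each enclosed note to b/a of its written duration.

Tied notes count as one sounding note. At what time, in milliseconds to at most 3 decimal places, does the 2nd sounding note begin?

note 2 onset = 1b = 909.091ms

1. 0.0ms @ 0 + 909.091ms (1)
2. 909.091ms @ 1 + 909.091ms (1)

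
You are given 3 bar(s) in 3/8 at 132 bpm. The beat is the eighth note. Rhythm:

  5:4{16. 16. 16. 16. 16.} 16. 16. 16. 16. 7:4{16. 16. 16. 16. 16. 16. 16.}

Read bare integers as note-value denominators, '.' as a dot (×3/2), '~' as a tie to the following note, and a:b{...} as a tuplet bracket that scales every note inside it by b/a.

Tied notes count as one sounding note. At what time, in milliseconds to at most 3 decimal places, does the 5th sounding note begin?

1. 0.0ms @ 0 + 272.727ms (3/5)
2. 272.727ms @ 3/5 + 272.727ms (3/5)
3. 545.455ms @ 6/5 + 272.727ms (3/5)
4. 818.182ms @ 9/5 + 272.727ms (3/5)
5. 1090.909ms @ 12/5 + 272.727ms (3/5)
6. 1363.636ms @ 3 + 340.909ms (3/4)
7. 1704.545ms @ 15/4 + 340.909ms (3/4)
8. 2045.455ms @ 9/2 + 340.909ms (3/4)
9. 2386.364ms @ 21/4 + 340.909ms (3/4)
10. 2727.273ms @ 6 + 194.805ms (3/7)
11. 2922.078ms @ 45/7 + 194.805ms (3/7)
12. 3116.883ms @ 48/7 + 194.805ms (3/7)
13. 3311.688ms @ 51/7 + 194.805ms (3/7)
14. 3506.494ms @ 54/7 + 194.805ms (3/7)
15. 3701.299ms @ 57/7 + 194.805ms (3/7)
16. 3896.104ms @ 60/7 + 194.805ms (3/7)

note 5 onset = 12/5b = 1090.909ms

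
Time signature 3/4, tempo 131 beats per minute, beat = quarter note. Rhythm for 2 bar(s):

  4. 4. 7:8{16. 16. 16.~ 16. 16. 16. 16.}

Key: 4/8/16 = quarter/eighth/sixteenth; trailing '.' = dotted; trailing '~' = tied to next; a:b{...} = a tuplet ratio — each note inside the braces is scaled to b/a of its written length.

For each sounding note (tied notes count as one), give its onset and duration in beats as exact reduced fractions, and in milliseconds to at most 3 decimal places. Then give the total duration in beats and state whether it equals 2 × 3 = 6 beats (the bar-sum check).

1) 0.0ms=0b +687.023ms=3/2b
2) 687.023ms=3/2b +687.023ms=3/2b
3) 1374.046ms=3b +196.292ms=3/7b
4) 1570.338ms=24/7b +196.292ms=3/7b
5) 1766.63ms=27/7b +392.585ms=6/7b
6) 2159.215ms=33/7b +196.292ms=3/7b
7) 2355.507ms=36/7b +196.292ms=3/7b
8) 2551.799ms=39/7b +196.292ms=3/7b
Σ=6b of 6 (131bpm 3/4) — PASS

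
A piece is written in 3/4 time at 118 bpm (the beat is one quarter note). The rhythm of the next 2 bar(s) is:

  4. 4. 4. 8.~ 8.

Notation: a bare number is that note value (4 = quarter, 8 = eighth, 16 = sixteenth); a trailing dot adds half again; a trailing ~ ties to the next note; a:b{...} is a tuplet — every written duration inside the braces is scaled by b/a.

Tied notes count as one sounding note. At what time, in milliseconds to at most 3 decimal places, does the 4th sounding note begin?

note 4 onset = 9/2b = 2288.136ms

1. 0.0ms @ 0 + 762.712ms (3/2)
2. 762.712ms @ 3/2 + 762.712ms (3/2)
3. 1525.424ms @ 3 + 762.712ms (3/2)
4. 2288.136ms @ 9/2 + 762.712ms (3/2)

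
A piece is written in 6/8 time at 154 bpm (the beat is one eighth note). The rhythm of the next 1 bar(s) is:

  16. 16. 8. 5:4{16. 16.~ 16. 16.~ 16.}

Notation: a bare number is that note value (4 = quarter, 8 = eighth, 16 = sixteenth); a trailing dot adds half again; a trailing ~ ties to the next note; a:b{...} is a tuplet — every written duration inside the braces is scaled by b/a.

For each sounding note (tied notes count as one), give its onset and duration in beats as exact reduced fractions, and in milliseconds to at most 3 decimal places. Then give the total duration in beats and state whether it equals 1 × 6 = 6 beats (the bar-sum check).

1) 0.0ms=0b +292.208ms=3/4b
2) 292.208ms=3/4b +292.208ms=3/4b
3) 584.416ms=3/2b +584.416ms=3/2b
4) 1168.831ms=3b +233.766ms=3/5b
5) 1402.597ms=18/5b +467.532ms=6/5b
6) 1870.13ms=24/5b +467.532ms=6/5b
Σ=6b of 6 (154bpm 6/8) — PASS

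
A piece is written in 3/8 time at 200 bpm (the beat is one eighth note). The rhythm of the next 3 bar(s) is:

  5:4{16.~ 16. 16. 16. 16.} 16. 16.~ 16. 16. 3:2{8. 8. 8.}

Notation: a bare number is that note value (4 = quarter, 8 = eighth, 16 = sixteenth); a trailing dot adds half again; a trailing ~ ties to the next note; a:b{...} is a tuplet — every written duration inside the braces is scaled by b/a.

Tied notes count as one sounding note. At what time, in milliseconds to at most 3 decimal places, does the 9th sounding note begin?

note 9 onset = 7b = 2100.0ms

1. 0.0ms @ 0 + 360.0ms (6/5)
2. 360.0ms @ 6/5 + 180.0ms (3/5)
3. 540.0ms @ 9/5 + 180.0ms (3/5)
4. 720.0ms @ 12/5 + 180.0ms (3/5)
5. 900.0ms @ 3 + 225.0ms (3/4)
6. 1125.0ms @ 15/4 + 450.0ms (3/2)
7. 1575.0ms @ 21/4 + 225.0ms (3/4)
8. 1800.0ms @ 6 + 300.0ms (1)
9. 2100.0ms @ 7 + 300.0ms (1)
10. 2400.0ms @ 8 + 300.0ms (1)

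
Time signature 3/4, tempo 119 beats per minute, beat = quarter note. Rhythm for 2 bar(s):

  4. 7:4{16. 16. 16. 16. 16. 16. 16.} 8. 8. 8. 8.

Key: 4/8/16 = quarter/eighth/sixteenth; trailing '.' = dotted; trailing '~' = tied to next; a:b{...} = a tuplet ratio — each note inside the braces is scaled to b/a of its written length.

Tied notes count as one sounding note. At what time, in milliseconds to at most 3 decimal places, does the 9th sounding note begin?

1. 0.0ms @ 0 + 756.303ms (3/2)
2. 756.303ms @ 3/2 + 108.043ms (3/14)
3. 864.346ms @ 12/7 + 108.043ms (3/14)
4. 972.389ms @ 27/14 + 108.043ms (3/14)
5. 1080.432ms @ 15/7 + 108.043ms (3/14)
6. 1188.475ms @ 33/14 + 108.043ms (3/14)
7. 1296.519ms @ 18/7 + 108.043ms (3/14)
8. 1404.562ms @ 39/14 + 108.043ms (3/14)
9. 1512.605ms @ 3 + 378.151ms (3/4)
10. 1890.756ms @ 15/4 + 378.151ms (3/4)
11. 2268.908ms @ 9/2 + 378.151ms (3/4)
12. 2647.059ms @ 21/4 + 378.151ms (3/4)

note 9 onset = 3b = 1512.605ms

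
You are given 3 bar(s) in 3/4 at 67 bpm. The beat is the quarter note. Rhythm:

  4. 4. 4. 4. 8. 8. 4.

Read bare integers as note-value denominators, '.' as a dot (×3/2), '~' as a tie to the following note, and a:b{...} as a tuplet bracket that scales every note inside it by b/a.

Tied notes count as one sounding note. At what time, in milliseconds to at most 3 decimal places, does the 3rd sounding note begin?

note 3 onset = 3b = 2686.567ms

1. 0.0ms @ 0 + 1343.284ms (3/2)
2. 1343.284ms @ 3/2 + 1343.284ms (3/2)
3. 2686.567ms @ 3 + 1343.284ms (3/2)
4. 4029.851ms @ 9/2 + 1343.284ms (3/2)
5. 5373.134ms @ 6 + 671.642ms (3/4)
6. 6044.776ms @ 27/4 + 671.642ms (3/4)
7. 6716.418ms @ 15/2 + 1343.284ms (3/2)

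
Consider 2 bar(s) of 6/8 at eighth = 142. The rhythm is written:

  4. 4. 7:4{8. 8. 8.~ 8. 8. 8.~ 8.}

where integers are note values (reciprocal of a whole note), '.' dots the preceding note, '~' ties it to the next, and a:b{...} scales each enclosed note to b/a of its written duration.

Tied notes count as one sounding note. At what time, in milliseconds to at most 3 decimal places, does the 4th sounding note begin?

1. 0.0ms @ 0 + 1267.606ms (3)
2. 1267.606ms @ 3 + 1267.606ms (3)
3. 2535.211ms @ 6 + 362.173ms (6/7)
4. 2897.384ms @ 48/7 + 362.173ms (6/7)
5. 3259.557ms @ 54/7 + 724.346ms (12/7)
6. 3983.903ms @ 66/7 + 362.173ms (6/7)
7. 4346.076ms @ 72/7 + 724.346ms (12/7)

note 4 onset = 48/7b = 2897.384ms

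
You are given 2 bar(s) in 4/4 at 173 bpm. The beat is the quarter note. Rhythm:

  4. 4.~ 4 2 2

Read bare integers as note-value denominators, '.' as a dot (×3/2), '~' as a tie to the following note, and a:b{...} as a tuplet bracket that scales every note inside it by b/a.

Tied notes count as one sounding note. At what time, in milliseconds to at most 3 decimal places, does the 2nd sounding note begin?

note 2 onset = 3/2b = 520.231ms

1. 0.0ms @ 0 + 520.231ms (3/2)
2. 520.231ms @ 3/2 + 867.052ms (5/2)
3. 1387.283ms @ 4 + 693.642ms (2)
4. 2080.925ms @ 6 + 693.642ms (2)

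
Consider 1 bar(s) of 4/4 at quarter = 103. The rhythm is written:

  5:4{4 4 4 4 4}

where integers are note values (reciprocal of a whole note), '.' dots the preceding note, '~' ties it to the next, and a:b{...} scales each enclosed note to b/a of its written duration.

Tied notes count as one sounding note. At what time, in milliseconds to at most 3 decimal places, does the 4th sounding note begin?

1. 0.0ms @ 0 + 466.019ms (4/5)
2. 466.019ms @ 4/5 + 466.019ms (4/5)
3. 932.039ms @ 8/5 + 466.019ms (4/5)
4. 1398.058ms @ 12/5 + 466.019ms (4/5)
5. 1864.078ms @ 16/5 + 466.019ms (4/5)

note 4 onset = 12/5b = 1398.058ms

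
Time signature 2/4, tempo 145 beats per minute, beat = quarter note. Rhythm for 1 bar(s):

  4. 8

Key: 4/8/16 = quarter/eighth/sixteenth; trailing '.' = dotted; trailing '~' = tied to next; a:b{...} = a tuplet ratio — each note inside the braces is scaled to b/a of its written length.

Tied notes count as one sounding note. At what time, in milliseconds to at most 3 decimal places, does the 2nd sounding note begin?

note 2 onset = 3/2b = 620.69ms

1. 0.0ms @ 0 + 620.69ms (3/2)
2. 620.69ms @ 3/2 + 206.897ms (1/2)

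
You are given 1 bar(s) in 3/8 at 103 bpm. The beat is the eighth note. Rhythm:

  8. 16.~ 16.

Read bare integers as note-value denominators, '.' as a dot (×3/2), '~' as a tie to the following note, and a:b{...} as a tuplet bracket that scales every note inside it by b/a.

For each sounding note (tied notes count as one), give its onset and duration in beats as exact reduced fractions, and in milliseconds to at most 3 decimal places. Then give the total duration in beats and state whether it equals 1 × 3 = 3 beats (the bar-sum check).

1) 0.0ms=0b +873.786ms=3/2b
2) 873.786ms=3/2b +873.786ms=3/2b
Σ=3b of 3 (103bpm 3/8) — PASS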